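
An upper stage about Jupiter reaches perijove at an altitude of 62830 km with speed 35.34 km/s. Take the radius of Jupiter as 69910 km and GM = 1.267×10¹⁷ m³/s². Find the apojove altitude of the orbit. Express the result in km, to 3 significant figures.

apojove altitude ≈ 1.81×10⁵ km

r_p = 69910 + 62830 = 1.3274×10⁵ km = 1.327×10⁸ m.
Specific energy ε = v²/2 − μ/r = -3.300×10⁸ J/kg, so a = −μ/(2ε) = 1.919×10⁸ m.
The apsides satisfy r_p + r_a = 2a, so the apojove radius is 2a − r_p = 2.512×10⁸ m = 2.5115×10⁵ km.
Apojove altitude = 2.5115×10⁵ − 69910 = 1.8124×10⁵ km.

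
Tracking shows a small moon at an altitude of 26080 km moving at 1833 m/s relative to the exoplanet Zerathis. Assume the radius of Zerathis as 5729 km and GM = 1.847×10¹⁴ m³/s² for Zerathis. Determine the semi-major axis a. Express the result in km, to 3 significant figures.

r = 5729 + 26080 = 31809 km = 3.181×10⁷ m.
Vis-viva rearranged: 1/a = 2/r − v²/μ = 6.288×10⁻⁸ − 1.819×10⁻⁸ = 4.468×10⁻⁸ m⁻¹.
a = 2.238×10⁷ m = 22379 km.

a ≈ 22400 km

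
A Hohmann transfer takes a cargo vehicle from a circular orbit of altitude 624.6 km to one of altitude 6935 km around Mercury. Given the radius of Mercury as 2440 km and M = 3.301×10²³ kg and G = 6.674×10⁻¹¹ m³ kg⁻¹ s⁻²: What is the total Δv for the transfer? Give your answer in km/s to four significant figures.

μ = GM = 6.674×10⁻¹¹ × 3.301×10²³ = 2.203×10¹³ m³/s².
r₁ = 2440 + 624.6 = 3064.6 km = 3.0646×10⁶ m.
r₂ = 2440 + 6935 = 9375.0 km = 9.3750×10⁶ m.
Transfer ellipse a_t = (r₁ + r₂)/2 = 6.220×10⁶ m.
At r₁: circular v_c1 = √(μ/r₁) = 2681 m/s; transfer-periherm v_p = √[μ(2/r₁ − 1/a_t)] = 3292 m/s.
Δv₁ = v_p − v_c1 = 610.5 m/s.
At r₂: circular v_c2 = √(μ/r₂) = 1533 m/s; transfer-apoherm v_a = √[μ(2/r₂ − 1/a_t)] = 1076 m/s.
Δv₂ = v_c2 − v_a = 456.9 m/s.
Total Δv = Δv₁ + Δv₂ = 1067 m/s = 1.067 km/s.

Δv_total ≈ 1.067 km/s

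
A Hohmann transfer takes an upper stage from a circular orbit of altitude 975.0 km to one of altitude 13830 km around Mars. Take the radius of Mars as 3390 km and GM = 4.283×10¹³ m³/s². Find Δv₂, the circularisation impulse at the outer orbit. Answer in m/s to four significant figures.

Δv ≈ 574.1 m/s

r₁ = 3390 + 975.0 = 4365.0 km = 4.3650×10⁶ m.
r₂ = 3390 + 13830 = 17220 km = 1.7220×10⁷ m.
Transfer ellipse a_t = (r₁ + r₂)/2 = 1.079×10⁷ m.
At r₁: circular v_c1 = √(μ/r₁) = 3132 m/s; transfer-periapsis v_p = √[μ(2/r₁ − 1/a_t)] = 3957 m/s.
At r₂: circular v_c2 = √(μ/r₂) = 1577 m/s; transfer-apoapsis v_a = √[μ(2/r₂ − 1/a_t)] = 1003 m/s.
Δv₂ = v_c2 − v_a = 574.1 m/s.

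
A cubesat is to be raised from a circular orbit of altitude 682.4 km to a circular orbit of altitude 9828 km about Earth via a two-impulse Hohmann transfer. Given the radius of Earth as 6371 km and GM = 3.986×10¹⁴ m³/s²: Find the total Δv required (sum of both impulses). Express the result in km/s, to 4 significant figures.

r₁ = 6371 + 682.4 = 7053.4 km = 7.0534×10⁶ m.
r₂ = 6371 + 9828 = 16199 km = 1.6199×10⁷ m.
Transfer ellipse a_t = (r₁ + r₂)/2 = 1.163×10⁷ m.
At r₁: circular v_c1 = √(μ/r₁) = 7517 m/s; transfer-perigee v_p = √[μ(2/r₁ − 1/a_t)] = 8873 m/s.
Δv₁ = v_p − v_c1 = 1356 m/s.
At r₂: circular v_c2 = √(μ/r₂) = 4960 m/s; transfer-apogee v_a = √[μ(2/r₂ − 1/a_t)] = 3864 m/s.
Δv₂ = v_c2 − v_a = 1097 m/s.
Total Δv = Δv₁ + Δv₂ = 2453 m/s = 2.453 km/s.

Δv_total ≈ 2.453 km/s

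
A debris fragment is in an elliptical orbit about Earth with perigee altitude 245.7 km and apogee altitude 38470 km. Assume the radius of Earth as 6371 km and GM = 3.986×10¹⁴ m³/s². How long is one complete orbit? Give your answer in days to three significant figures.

T ≈ 0.475 days

r_p = 6371 + 245.7 = 6616.7 km = 6.6167×10⁶ m.
r_a = 6371 + 38470 = 44841 km = 4.4841×10⁷ m.
Semi-major axis a = (r_p + r_a)/2 = (6616.7 + 44841)/2 = 25729 km = 2.573×10⁷ m.
By Kepler's third law T = 2π√(a³/μ) = 2π × 6.537×10³ = 4.107×10⁴ s.
= 0.4754 days.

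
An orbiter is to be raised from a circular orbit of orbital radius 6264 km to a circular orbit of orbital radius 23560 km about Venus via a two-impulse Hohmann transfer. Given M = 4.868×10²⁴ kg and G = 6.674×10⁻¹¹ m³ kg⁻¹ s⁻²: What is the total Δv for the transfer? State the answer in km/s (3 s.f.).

μ = GM = 6.674×10⁻¹¹ × 4.868×10²⁴ = 3.249×10¹⁴ m³/s².
r₁ = 6264 km = 6.264×10⁶ m.
r₂ = 23560 km = 2.356×10⁷ m.
Transfer ellipse a_t = (r₁ + r₂)/2 = 1.491×10⁷ m.
At r₁: circular v_c1 = √(μ/r₁) = 7202 m/s; transfer-periapsis v_p = √[μ(2/r₁ − 1/a_t)] = 9052 m/s.
Δv₁ = v_p − v_c1 = 1851 m/s.
At r₂: circular v_c2 = √(μ/r₂) = 3713 m/s; transfer-apoapsis v_a = √[μ(2/r₂ − 1/a_t)] = 2407 m/s.
Δv₂ = v_c2 − v_a = 1307 m/s.
Total Δv = Δv₁ + Δv₂ = 3157 m/s = 3.157 km/s.

Δv_total ≈ 3.16 km/s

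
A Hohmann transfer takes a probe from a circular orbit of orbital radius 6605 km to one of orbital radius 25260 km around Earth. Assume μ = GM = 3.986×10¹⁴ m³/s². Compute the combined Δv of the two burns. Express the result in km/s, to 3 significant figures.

Δv_total ≈ 3.43 km/s

r₁ = 6605 km = 6.605×10⁶ m.
r₂ = 25260 km = 2.526×10⁷ m.
Transfer ellipse a_t = (r₁ + r₂)/2 = 1.593×10⁷ m.
At r₁: circular v_c1 = √(μ/r₁) = 7768 m/s; transfer-perigee v_p = √[μ(2/r₁ − 1/a_t)] = 9782 m/s.
Δv₁ = v_p − v_c1 = 2013 m/s.
At r₂: circular v_c2 = √(μ/r₂) = 3972 m/s; transfer-apogee v_a = √[μ(2/r₂ − 1/a_t)] = 2558 m/s.
Δv₂ = v_c2 − v_a = 1415 m/s.
Total Δv = Δv₁ + Δv₂ = 3428 m/s = 3.428 km/s.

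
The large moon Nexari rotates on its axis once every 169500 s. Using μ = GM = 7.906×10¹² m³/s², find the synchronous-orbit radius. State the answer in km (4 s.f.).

A synchronous orbit has period T, so by Kepler's third law a = (μT²/4π²)^(1/3).
μT²/4π² = 7.906×10¹² × (1.695×10⁵)² / 39.48 = 5.754×10²¹ m³.
a = 1.792×10⁷ m = 17919 km.

r_sync ≈ 17920 km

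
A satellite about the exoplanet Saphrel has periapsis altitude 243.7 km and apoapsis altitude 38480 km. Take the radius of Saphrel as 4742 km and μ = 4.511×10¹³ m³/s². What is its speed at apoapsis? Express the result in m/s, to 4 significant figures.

v ≈ 464.6 m/s

r_p = 4742 + 243.7 = 4985.7 km = 4.9857×10⁶ m.
r_a = 4742 + 38480 = 43222 km = 4.3222×10⁷ m.
Semi-major axis a = (r_p + r_a)/2 = 24104 km = 2.410×10⁷ m.
Vis-viva: v² = μ(2/r − 1/a) = 4.511×10¹³ × (4.627×10⁻⁸ − 4.149×10⁻⁸) = 2.159×10⁵ m²/s².
v = 464.6 m/s.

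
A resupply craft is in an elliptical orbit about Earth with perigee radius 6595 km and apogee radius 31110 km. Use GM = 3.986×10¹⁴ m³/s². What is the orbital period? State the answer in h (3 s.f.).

T ≈ 7.16 h

Semi-major axis a = (r_p + r_a)/2 = (6595.0 + 31110)/2 = 18852 km = 1.885×10⁷ m.
By Kepler's third law T = 2π√(a³/μ) = 2π × 4.100×10³ = 2.576×10⁴ s.
= 7.156 h.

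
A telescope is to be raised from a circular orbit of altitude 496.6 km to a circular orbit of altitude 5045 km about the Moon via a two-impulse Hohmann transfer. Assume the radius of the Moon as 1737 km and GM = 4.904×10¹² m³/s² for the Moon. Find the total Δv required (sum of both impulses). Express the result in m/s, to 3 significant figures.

r₁ = 1737 + 496.6 = 2233.6 km = 2.2336×10⁶ m.
r₂ = 1737 + 5045 = 6782.0 km = 6.7820×10⁶ m.
Transfer ellipse a_t = (r₁ + r₂)/2 = 4.508×10⁶ m.
At r₁: circular v_c1 = √(μ/r₁) = 1482 m/s; transfer-perilune v_p = √[μ(2/r₁ − 1/a_t)] = 1817 m/s.
Δv₁ = v_p − v_c1 = 335.7 m/s.
At r₂: circular v_c2 = √(μ/r₂) = 850.3 m/s; transfer-apolune v_a = √[μ(2/r₂ − 1/a_t)] = 598.6 m/s.
Δv₂ = v_c2 − v_a = 251.8 m/s.
Total Δv = Δv₁ + Δv₂ = 587.5 m/s.

Δv_total ≈ 588 m/s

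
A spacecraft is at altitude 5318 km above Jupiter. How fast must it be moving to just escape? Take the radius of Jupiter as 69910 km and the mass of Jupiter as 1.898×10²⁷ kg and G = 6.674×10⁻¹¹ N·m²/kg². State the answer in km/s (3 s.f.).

v_esc ≈ 58.0 km/s

μ = GM = 6.674×10⁻¹¹ × 1.898×10²⁷ = 1.267×10¹⁷ m³/s².
r = 69910 + 5318 = 75228 km = 7.5228×10⁷ m.
Escape speed v_esc = √(2μ/r) = √(2 × 1.267×10¹⁷ / 7.523×10⁷) = √(3.368×10⁹) = 58030 m/s.
= 58.03 km/s.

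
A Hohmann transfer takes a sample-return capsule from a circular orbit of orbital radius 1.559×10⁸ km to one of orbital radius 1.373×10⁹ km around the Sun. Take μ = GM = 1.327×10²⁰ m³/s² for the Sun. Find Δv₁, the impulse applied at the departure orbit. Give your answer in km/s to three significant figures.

r₁ = 1.559×10⁸ km = 1.559×10¹¹ m.
r₂ = 1.373×10⁹ km = 1.373×10¹² m.
Transfer ellipse a_t = (r₁ + r₂)/2 = 7.644×10¹¹ m.
At r₁: circular v_c1 = √(μ/r₁) = 29180 m/s; transfer-perihelion v_p = √[μ(2/r₁ − 1/a_t)] = 39100 m/s.
Δv₁ = v_p − v_c1 = 9925 m/s.
= 9.925 km/s.

Δv ≈ 9.92 km/s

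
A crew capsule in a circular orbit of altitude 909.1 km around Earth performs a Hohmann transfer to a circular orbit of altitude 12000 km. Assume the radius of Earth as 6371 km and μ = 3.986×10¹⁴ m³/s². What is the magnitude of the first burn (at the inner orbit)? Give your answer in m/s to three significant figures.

Δv ≈ 1460 m/s

r₁ = 6371 + 909.1 = 7280.1 km = 7.2801×10⁶ m.
r₂ = 6371 + 12000 = 18371 km = 1.8371×10⁷ m.
Transfer ellipse a_t = (r₁ + r₂)/2 = 1.283×10⁷ m.
At r₁: circular v_c1 = √(μ/r₁) = 7399 m/s; transfer-perigee v_p = √[μ(2/r₁ − 1/a_t)] = 8856 m/s.
Δv₁ = v_p − v_c1 = 1456 m/s.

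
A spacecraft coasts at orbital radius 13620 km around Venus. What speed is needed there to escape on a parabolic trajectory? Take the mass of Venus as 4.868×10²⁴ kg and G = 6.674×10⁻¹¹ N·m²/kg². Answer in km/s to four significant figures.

v_esc ≈ 6.907 km/s

μ = GM = 6.674×10⁻¹¹ × 4.868×10²⁴ = 3.249×10¹⁴ m³/s².
r = 13620 km = 1.362×10⁷ m.
Escape speed v_esc = √(2μ/r) = √(2 × 3.249×10¹⁴ / 1.362×10⁷) = √(4.771×10⁷) = 6907 m/s.
= 6.907 km/s.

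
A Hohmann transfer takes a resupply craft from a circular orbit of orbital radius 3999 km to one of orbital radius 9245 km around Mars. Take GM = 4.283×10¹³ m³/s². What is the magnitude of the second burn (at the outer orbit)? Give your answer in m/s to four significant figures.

Δv ≈ 479.8 m/s

r₁ = 3999 km = 3.999×10⁶ m.
r₂ = 9245 km = 9.245×10⁶ m.
Transfer ellipse a_t = (r₁ + r₂)/2 = 6.622×10⁶ m.
At r₁: circular v_c1 = √(μ/r₁) = 3273 m/s; transfer-periapsis v_p = √[μ(2/r₁ − 1/a_t)] = 3867 m/s.
At r₂: circular v_c2 = √(μ/r₂) = 2152 m/s; transfer-apoapsis v_a = √[μ(2/r₂ − 1/a_t)] = 1673 m/s.
Δv₂ = v_c2 − v_a = 479.8 m/s.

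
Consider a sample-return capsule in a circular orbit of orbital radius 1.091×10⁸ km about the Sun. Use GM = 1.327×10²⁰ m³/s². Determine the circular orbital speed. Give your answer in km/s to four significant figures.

r = 1.091×10⁸ km = 1.091×10¹¹ m.
For a circular orbit v = √(μ/r) = √(1.327×10²⁰ / 1.091×10¹¹) = √(1.216×10⁹) = 34880 m/s.
That is 34.88 km/s.

v ≈ 34.88 km/s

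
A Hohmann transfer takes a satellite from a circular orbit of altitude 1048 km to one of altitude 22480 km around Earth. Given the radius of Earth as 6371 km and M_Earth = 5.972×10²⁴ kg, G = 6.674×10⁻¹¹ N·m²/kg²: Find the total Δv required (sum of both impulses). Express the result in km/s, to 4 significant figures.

Δv_total ≈ 3.255 km/s

μ = GM = 6.674×10⁻¹¹ × 5.972×10²⁴ = 3.986×10¹⁴ m³/s².
r₁ = 6371 + 1048 = 7419.0 km = 7.4190×10⁶ m.
r₂ = 6371 + 22480 = 28851 km = 2.8851×10⁷ m.
Transfer ellipse a_t = (r₁ + r₂)/2 = 1.814×10⁷ m.
At r₁: circular v_c1 = √(μ/r₁) = 7330 m/s; transfer-perigee v_p = √[μ(2/r₁ − 1/a_t)] = 9245 m/s.
Δv₁ = v_p − v_c1 = 1915 m/s.
At r₂: circular v_c2 = √(μ/r₂) = 3717 m/s; transfer-apogee v_a = √[μ(2/r₂ − 1/a_t)] = 2377 m/s.
Δv₂ = v_c2 − v_a = 1340 m/s.
Total Δv = Δv₁ + Δv₂ = 3255 m/s = 3.255 km/s.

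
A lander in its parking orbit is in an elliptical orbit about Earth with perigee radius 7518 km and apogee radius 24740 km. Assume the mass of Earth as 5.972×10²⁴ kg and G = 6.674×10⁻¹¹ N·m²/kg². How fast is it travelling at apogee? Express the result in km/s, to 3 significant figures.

μ = GM = 6.674×10⁻¹¹ × 5.972×10²⁴ = 3.986×10¹⁴ m³/s².
Semi-major axis a = (r_p + r_a)/2 = 16129 km = 1.613×10⁷ m.
Vis-viva: v² = μ(2/r − 1/a) = 3.986×10¹⁴ × (8.084×10⁻⁸ − 6.200×10⁻⁸) = 7.509×10⁶ m²/s².
v = 2740 m/s = 2.740 km/s.

v ≈ 2.74 km/s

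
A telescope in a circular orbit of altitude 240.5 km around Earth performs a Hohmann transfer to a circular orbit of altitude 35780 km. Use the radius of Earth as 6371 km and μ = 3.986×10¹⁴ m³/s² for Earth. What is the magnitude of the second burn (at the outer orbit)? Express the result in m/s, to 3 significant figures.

r₁ = 6371 + 240.5 = 6611.5 km = 6.6115×10⁶ m.
r₂ = 6371 + 35780 = 42151 km = 4.2151×10⁷ m.
Transfer ellipse a_t = (r₁ + r₂)/2 = 2.438×10⁷ m.
At r₁: circular v_c1 = √(μ/r₁) = 7765 m/s; transfer-perigee v_p = √[μ(2/r₁ − 1/a_t)] = 10210 m/s.
At r₂: circular v_c2 = √(μ/r₂) = 3075 m/s; transfer-apogee v_a = √[μ(2/r₂ − 1/a_t)] = 1601 m/s.
Δv₂ = v_c2 − v_a = 1474 m/s.

Δv ≈ 1470 m/s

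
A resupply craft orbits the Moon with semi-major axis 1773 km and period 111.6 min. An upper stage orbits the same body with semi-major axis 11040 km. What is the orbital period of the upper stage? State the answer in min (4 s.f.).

T₂ ≈ 1734 min

Kepler's third law: T² ∝ a³, so T₂ = T₁ (a₂/a₁)^(3/2).
a₂/a₁ = 6.227, (a₂/a₁)^(3/2) = 15.54.
T₂ = 111.6 × 15.54 = 1734 min.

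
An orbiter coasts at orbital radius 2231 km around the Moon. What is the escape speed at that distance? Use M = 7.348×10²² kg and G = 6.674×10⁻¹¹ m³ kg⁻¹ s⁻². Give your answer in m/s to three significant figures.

μ = GM = 6.674×10⁻¹¹ × 7.348×10²² = 4.904×10¹² m³/s².
r = 2231 km = 2.231×10⁶ m.
Escape speed v_esc = √(2μ/r) = √(2 × 4.904×10¹² / 2.231×10⁶) = √(4.396×10⁶) = 2097 m/s.

v_esc ≈ 2100 m/s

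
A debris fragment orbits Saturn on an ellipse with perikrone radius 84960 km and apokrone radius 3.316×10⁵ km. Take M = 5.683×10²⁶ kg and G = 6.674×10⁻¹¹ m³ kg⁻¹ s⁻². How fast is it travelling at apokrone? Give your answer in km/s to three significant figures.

v ≈ 6.83 km/s

μ = GM = 6.674×10⁻¹¹ × 5.683×10²⁶ = 3.793×10¹⁶ m³/s².
Semi-major axis a = (r_p + r_a)/2 = 2.0828×10⁵ km = 2.083×10⁸ m.
Vis-viva: v² = μ(2/r − 1/a) = 3.793×10¹⁶ × (6.031×10⁻⁹ − 4.801×10⁻⁹) = 4.666×10⁷ m²/s².
v = 6831 m/s = 6.831 km/s.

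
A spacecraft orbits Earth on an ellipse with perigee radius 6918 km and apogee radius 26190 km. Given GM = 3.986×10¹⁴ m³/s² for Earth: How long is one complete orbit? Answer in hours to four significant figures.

T ≈ 5.888 hours

Semi-major axis a = (r_p + r_a)/2 = (6918.0 + 26190)/2 = 16554 km = 1.655×10⁷ m.
By Kepler's third law T = 2π√(a³/μ) = 2π × 3.374×10³ = 2.120×10⁴ s.
= 5.888 hours.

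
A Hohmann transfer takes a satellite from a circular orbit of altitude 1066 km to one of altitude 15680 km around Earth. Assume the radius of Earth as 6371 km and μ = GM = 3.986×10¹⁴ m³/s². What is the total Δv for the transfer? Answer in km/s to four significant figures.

r₁ = 6371 + 1066 = 7437.0 km = 7.4370×10⁶ m.
r₂ = 6371 + 15680 = 22051 km = 2.2051×10⁷ m.
Transfer ellipse a_t = (r₁ + r₂)/2 = 1.474×10⁷ m.
At r₁: circular v_c1 = √(μ/r₁) = 7321 m/s; transfer-perigee v_p = √[μ(2/r₁ − 1/a_t)] = 8953 m/s.
Δv₁ = v_p − v_c1 = 1632 m/s.
At r₂: circular v_c2 = √(μ/r₂) = 4252 m/s; transfer-apogee v_a = √[μ(2/r₂ − 1/a_t)] = 3020 m/s.
Δv₂ = v_c2 − v_a = 1232 m/s.
Total Δv = Δv₁ + Δv₂ = 2864 m/s = 2.864 km/s.

Δv_total ≈ 2.864 km/s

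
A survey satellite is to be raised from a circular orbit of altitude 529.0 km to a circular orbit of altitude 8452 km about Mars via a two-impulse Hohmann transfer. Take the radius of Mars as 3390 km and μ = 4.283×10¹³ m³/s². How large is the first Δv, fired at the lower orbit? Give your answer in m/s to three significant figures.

Δv ≈ 747 m/s

r₁ = 3390 + 529.0 = 3919.0 km = 3.9190×10⁶ m.
r₂ = 3390 + 8452 = 11842 km = 1.1842×10⁷ m.
Transfer ellipse a_t = (r₁ + r₂)/2 = 7.880×10⁶ m.
At r₁: circular v_c1 = √(μ/r₁) = 3306 m/s; transfer-periapsis v_p = √[μ(2/r₁ − 1/a_t)] = 4052 m/s.
Δv₁ = v_p − v_c1 = 746.6 m/s.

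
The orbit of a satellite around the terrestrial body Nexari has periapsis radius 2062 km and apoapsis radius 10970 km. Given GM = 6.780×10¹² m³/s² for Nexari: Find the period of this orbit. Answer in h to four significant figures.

Semi-major axis a = (r_p + r_a)/2 = (2062.0 + 10970)/2 = 6516.0 km = 6.516×10⁶ m.
By Kepler's third law T = 2π√(a³/μ) = 2π × 6.388×10³ = 4.014×10⁴ s.
= 11.15 h.

T ≈ 11.15 h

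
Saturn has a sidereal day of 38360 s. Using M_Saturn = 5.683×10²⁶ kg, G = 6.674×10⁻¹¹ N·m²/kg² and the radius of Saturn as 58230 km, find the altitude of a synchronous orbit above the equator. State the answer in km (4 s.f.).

μ = GM = 6.674×10⁻¹¹ × 5.683×10²⁶ = 3.793×10¹⁶ m³/s².
A synchronous orbit has period T, so by Kepler's third law a = (μT²/4π²)^(1/3).
μT²/4π² = 3.793×10¹⁶ × (3.836×10⁴)² / 39.48 = 1.414×10²⁴ m³.
a = 1.122×10⁸ m = 1.1223×10⁵ km.
Altitude h = a − R = 1.1223×10⁵ − 58230 = 54003 km.

h_sync ≈ 54000 km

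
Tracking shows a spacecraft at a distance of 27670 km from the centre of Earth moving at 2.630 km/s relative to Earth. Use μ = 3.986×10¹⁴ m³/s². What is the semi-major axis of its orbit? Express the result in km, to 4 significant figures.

r = 2.767×10⁷ m.
Specific orbital energy ε = v²/2 − μ/r = (2630)²/2 − 3.986×10¹⁴/2.767×10⁷ = -1.095×10⁷ J/kg.
Since ε = −μ/(2a), a = −μ/(2ε) = 1.821×10⁷ m = 18206 km.

a ≈ 18210 km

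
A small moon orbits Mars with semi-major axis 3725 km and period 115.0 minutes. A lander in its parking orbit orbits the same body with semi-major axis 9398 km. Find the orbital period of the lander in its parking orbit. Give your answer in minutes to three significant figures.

T₂ ≈ 461 minutes

Kepler's third law: T² ∝ a³, so T₂ = T₁ (a₂/a₁)^(3/2).
a₂/a₁ = 2.523, (a₂/a₁)^(3/2) = 4.007.
T₂ = 115.0 × 4.007 = 460.9 minutes.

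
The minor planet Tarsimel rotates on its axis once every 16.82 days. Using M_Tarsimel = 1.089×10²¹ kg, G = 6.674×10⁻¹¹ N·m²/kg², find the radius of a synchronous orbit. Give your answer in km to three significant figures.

r_sync ≈ 15700 km

μ = GM = 6.674×10⁻¹¹ × 1.089×10²¹ = 7.268×10¹⁰ m³/s².
T = 16.82 days = 1.453×10⁶ s.
A synchronous orbit has period T, so by Kepler's third law a = (μT²/4π²)^(1/3).
μT²/4π² = 7.268×10¹⁰ × (1.453×10⁶)² / 39.48 = 3.888×10²¹ m³.
a = 1.572×10⁷ m = 15725 km.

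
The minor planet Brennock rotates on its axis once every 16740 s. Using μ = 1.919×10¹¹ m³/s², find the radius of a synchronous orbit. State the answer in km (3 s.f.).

r_sync ≈ 1110 km

A synchronous orbit has period T, so by Kepler's third law a = (μT²/4π²)^(1/3).
μT²/4π² = 1.919×10¹¹ × (1.674×10⁴)² / 39.48 = 1.362×10¹⁸ m³.
a = 1.109×10⁶ m = 1108.5 km.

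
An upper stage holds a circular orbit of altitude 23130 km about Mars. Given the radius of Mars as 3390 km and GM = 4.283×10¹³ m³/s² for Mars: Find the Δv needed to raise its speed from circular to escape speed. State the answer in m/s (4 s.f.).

r = 3390 + 23130 = 26520 km = 2.6520×10⁷ m.
Circular speed v_c = √(μ/r) = 1271 m/s.
Escape speed v_esc = √(2μ/r) = √2 × v_c = 1797 m/s.
Δv = v_esc − v_c = 526.4 m/s.

Δv ≈ 526.4 m/s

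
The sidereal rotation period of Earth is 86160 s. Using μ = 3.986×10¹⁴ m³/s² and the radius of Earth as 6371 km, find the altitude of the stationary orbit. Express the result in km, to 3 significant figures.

h_sync ≈ 35800 km

A synchronous orbit has period T, so by Kepler's third law a = (μT²/4π²)^(1/3).
μT²/4π² = 3.986×10¹⁴ × (8.616×10⁴)² / 39.48 = 7.495×10²² m³.
a = 4.216×10⁷ m = 42163 km.
Altitude h = a − R = 42163 − 6371 = 35792 km.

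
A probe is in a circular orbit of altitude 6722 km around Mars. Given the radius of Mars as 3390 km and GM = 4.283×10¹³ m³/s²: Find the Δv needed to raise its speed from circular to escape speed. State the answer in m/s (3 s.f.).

r = 3390 + 6722 = 10112 km = 1.0112×10⁷ m.
Circular speed v_c = √(μ/r) = 2058 m/s.
Escape speed v_esc = √(2μ/r) = √2 × v_c = 2911 m/s.
Δv = v_esc − v_c = 852.5 m/s.

Δv ≈ 852 m/s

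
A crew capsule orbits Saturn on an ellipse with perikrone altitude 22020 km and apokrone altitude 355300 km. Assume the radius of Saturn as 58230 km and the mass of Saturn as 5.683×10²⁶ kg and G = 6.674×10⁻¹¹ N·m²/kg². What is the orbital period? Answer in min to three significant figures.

T ≈ 2090 min

μ = GM = 6.674×10⁻¹¹ × 5.683×10²⁶ = 3.793×10¹⁶ m³/s².
r_p = 58230 + 22020 = 80250 km = 8.0250×10⁷ m.
r_a = 58230 + 355300 = 413530 km = 4.1353×10⁸ m.
Semi-major axis a = (r_p + r_a)/2 = (80250 + 4.1353×10⁵)/2 = 2.4689×10⁵ km = 2.469×10⁸ m.
By Kepler's third law T = 2π√(a³/μ) = 2π × 1.992×10⁴ = 1.252×10⁵ s.
= 2086 min.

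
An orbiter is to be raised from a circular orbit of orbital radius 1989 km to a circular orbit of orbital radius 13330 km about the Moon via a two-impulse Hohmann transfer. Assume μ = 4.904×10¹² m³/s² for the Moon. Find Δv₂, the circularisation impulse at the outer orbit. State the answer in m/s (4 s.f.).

r₁ = 1989 km = 1.989×10⁶ m.
r₂ = 13330 km = 1.333×10⁷ m.
Transfer ellipse a_t = (r₁ + r₂)/2 = 7.660×10⁶ m.
At r₁: circular v_c1 = √(μ/r₁) = 1570 m/s; transfer-perilune v_p = √[μ(2/r₁ − 1/a_t)] = 2071 m/s.
At r₂: circular v_c2 = √(μ/r₂) = 606.5 m/s; transfer-apolune v_a = √[μ(2/r₂ − 1/a_t)] = 309.1 m/s.
Δv₂ = v_c2 − v_a = 297.5 m/s.

Δv ≈ 297.5 m/s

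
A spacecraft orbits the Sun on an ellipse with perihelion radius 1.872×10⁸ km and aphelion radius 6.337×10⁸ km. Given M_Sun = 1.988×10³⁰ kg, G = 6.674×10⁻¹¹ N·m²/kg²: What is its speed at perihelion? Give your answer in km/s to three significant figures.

v ≈ 33.1 km/s

μ = GM = 6.674×10⁻¹¹ × 1.988×10³⁰ = 1.327×10²⁰ m³/s².
Semi-major axis a = (r_p + r_a)/2 = 4.1045×10⁸ km = 4.104×10¹¹ m.
Vis-viva: v² = μ(2/r − 1/a) = 1.327×10²⁰ × (1.068×10⁻¹¹ − 2.436×10⁻¹²) = 1.094×10⁹ m²/s².
v = 33080 m/s = 33.08 km/s.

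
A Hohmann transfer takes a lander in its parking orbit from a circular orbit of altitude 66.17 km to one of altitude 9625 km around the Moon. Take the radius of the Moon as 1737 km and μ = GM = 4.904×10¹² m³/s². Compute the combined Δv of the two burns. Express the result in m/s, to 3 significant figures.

Δv_total ≈ 831 m/s

r₁ = 1737 + 66.17 = 1803.2 km = 1.8032×10⁶ m.
r₂ = 1737 + 9625 = 11362 km = 1.1362×10⁷ m.
Transfer ellipse a_t = (r₁ + r₂)/2 = 6.583×10⁶ m.
At r₁: circular v_c1 = √(μ/r₁) = 1649 m/s; transfer-perilune v_p = √[μ(2/r₁ − 1/a_t)] = 2167 m/s.
Δv₁ = v_p − v_c1 = 517.5 m/s.
At r₂: circular v_c2 = √(μ/r₂) = 657.0 m/s; transfer-apolune v_a = √[μ(2/r₂ − 1/a_t)] = 343.8 m/s.
Δv₂ = v_c2 − v_a = 313.1 m/s.
Total Δv = Δv₁ + Δv₂ = 830.6 m/s.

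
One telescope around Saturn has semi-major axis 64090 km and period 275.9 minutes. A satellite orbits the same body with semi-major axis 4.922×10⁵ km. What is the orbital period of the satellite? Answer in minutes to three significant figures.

Kepler's third law: T² ∝ a³, so T₂ = T₁ (a₂/a₁)^(3/2).
a₂/a₁ = 7.680, (a₂/a₁)^(3/2) = 21.28.
T₂ = 275.9 × 21.28 = 5872 minutes.

T₂ ≈ 5870 minutes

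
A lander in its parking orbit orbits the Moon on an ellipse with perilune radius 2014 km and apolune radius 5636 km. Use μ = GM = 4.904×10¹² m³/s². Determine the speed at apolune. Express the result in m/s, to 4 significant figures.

Semi-major axis a = (r_p + r_a)/2 = 3825.0 km = 3.825×10⁶ m.
Vis-viva: v² = μ(2/r − 1/a) = 4.904×10¹² × (3.549×10⁻⁷ − 2.614×10⁻⁷) = 4.581×10⁵ m²/s².
v = 676.9 m/s.

v ≈ 676.9 m/s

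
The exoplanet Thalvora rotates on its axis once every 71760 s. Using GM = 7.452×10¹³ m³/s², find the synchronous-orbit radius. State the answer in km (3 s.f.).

r_sync ≈ 21300 km

A synchronous orbit has period T, so by Kepler's third law a = (μT²/4π²)^(1/3).
μT²/4π² = 7.452×10¹³ × (7.176×10⁴)² / 39.48 = 9.720×10²¹ m³.
a = 2.134×10⁷ m = 21342 km.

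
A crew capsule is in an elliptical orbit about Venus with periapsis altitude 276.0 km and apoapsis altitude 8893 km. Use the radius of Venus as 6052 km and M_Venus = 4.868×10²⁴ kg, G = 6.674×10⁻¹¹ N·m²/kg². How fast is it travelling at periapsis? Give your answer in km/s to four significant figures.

v ≈ 8.493 km/s

μ = GM = 6.674×10⁻¹¹ × 4.868×10²⁴ = 3.249×10¹⁴ m³/s².
r_p = 6052 + 276.0 = 6328.0 km = 6.3280×10⁶ m.
r_a = 6052 + 8893 = 14945 km = 1.4945×10⁷ m.
Semi-major axis a = (r_p + r_a)/2 = 10636 km = 1.064×10⁷ m.
Vis-viva: v² = μ(2/r − 1/a) = 3.249×10¹⁴ × (3.161×10⁻⁷ − 9.402×10⁻⁸) = 7.214×10⁷ m²/s².
v = 8493 m/s = 8.493 km/s.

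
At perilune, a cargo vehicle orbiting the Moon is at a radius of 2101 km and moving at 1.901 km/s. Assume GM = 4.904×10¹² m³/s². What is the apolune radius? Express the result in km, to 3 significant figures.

r_p = 2.101×10⁶ m.
Specific energy ε = v²/2 − μ/r = -5.272×10⁵ J/kg, so a = −μ/(2ε) = 4.651×10⁶ m.
The apsides satisfy r_p + r_a = 2a, so the apolune radius is 2a − r_p = 7.201×10⁶ m = 7200.5 km.

apolune radius ≈ 7200 km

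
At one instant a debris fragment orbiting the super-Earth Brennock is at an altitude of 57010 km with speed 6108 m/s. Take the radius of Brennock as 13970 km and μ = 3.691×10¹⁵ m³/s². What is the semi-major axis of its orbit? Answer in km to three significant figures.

a ≈ 55300 km

r = 13970 + 57010 = 70980 km = 7.098×10⁷ m.
Specific orbital energy ε = v²/2 − μ/r = (6108)²/2 − 3.691×10¹⁵/7.098×10⁷ = -3.335×10⁷ J/kg.
Since ε = −μ/(2a), a = −μ/(2ε) = 5.534×10⁷ m = 55343 km.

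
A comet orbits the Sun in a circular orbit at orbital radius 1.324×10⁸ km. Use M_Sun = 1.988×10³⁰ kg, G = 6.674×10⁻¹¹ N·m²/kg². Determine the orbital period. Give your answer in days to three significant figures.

T ≈ 304 days

μ = GM = 6.674×10⁻¹¹ × 1.988×10³⁰ = 1.327×10²⁰ m³/s².
r = 1.324×10⁸ km = 1.324×10¹¹ m.
Kepler's third law: T = 2π√(r³/μ) = 2π√((1.324×10¹¹)³ / 1.327×10²⁰).
r³/μ = 1.749×10¹³ s², so T = 2π × 4.182×10⁶ = 2.628×10⁷ s.
Converting: 2.628×10⁷ s ÷ 86400 = 304.2 days.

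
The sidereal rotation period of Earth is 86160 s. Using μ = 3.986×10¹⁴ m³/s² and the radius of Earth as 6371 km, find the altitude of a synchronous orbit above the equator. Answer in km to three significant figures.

A synchronous orbit has period T, so by Kepler's third law a = (μT²/4π²)^(1/3).
μT²/4π² = 3.986×10¹⁴ × (8.616×10⁴)² / 39.48 = 7.495×10²² m³.
a = 4.216×10⁷ m = 42163 km.
Altitude h = a − R = 42163 − 6371 = 35792 km.

h_sync ≈ 35800 km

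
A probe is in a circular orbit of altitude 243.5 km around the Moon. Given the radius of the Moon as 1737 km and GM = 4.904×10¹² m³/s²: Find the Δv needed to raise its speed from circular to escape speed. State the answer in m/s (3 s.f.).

r = 1737 + 243.5 = 1980.5 km = 1.9805×10⁶ m.
Circular speed v_c = √(μ/r) = 1574 m/s.
Escape speed v_esc = √(2μ/r) = √2 × v_c = 2225 m/s.
Δv = v_esc − v_c = 651.8 m/s.

Δv ≈ 652 m/s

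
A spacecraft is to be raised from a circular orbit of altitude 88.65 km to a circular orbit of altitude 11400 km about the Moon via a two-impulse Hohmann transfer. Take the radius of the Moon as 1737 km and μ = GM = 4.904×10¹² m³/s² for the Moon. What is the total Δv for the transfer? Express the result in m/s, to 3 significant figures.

r₁ = 1737 + 88.65 = 1825.7 km = 1.8256×10⁶ m.
r₂ = 1737 + 11400 = 13137 km = 1.3137×10⁷ m.
Transfer ellipse a_t = (r₁ + r₂)/2 = 7.481×10⁶ m.
At r₁: circular v_c1 = √(μ/r₁) = 1639 m/s; transfer-perilune v_p = √[μ(2/r₁ − 1/a_t)] = 2172 m/s.
Δv₁ = v_p − v_c1 = 532.9 m/s.
At r₂: circular v_c2 = √(μ/r₂) = 611.0 m/s; transfer-apolune v_a = √[μ(2/r₂ − 1/a_t)] = 301.8 m/s.
Δv₂ = v_c2 − v_a = 309.2 m/s.
Total Δv = Δv₁ + Δv₂ = 842.0 m/s.

Δv_total ≈ 842 m/s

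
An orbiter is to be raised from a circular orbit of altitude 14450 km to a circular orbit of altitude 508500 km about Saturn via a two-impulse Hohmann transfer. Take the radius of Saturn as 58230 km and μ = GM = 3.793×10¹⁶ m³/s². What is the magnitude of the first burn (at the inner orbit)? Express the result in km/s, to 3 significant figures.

r₁ = 58230 + 14450 = 72680 km = 7.2680×10⁷ m.
r₂ = 58230 + 508500 = 566730 km = 5.6673×10⁸ m.
Transfer ellipse a_t = (r₁ + r₂)/2 = 3.197×10⁸ m.
At r₁: circular v_c1 = √(μ/r₁) = 22840 m/s; transfer-perikrone v_p = √[μ(2/r₁ − 1/a_t)] = 30420 m/s.
Δv₁ = v_p − v_c1 = 7571 m/s.
= 7.571 km/s.

Δv ≈ 7.57 km/s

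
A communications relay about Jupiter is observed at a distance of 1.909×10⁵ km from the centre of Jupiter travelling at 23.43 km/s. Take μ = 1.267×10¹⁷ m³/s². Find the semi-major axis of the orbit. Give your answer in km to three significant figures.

a ≈ 1.63×10⁵ km

r = 1.909×10⁸ m.
Vis-viva rearranged: 1/a = 2/r − v²/μ = 1.048×10⁻⁸ − 4.333×10⁻⁹ = 6.144×10⁻⁹ m⁻¹.
a = 1.628×10⁸ m = 1.6276×10⁵ km.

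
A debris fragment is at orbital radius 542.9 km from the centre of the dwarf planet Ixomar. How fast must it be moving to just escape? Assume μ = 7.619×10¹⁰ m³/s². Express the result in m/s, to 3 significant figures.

v_esc ≈ 530 m/s

r = 542.9 km = 5.429×10⁵ m.
Escape speed v_esc = √(2μ/r) = √(2 × 7.619×10¹⁰ / 5.429×10⁵) = √(2.807×10⁵) = 529.8 m/s.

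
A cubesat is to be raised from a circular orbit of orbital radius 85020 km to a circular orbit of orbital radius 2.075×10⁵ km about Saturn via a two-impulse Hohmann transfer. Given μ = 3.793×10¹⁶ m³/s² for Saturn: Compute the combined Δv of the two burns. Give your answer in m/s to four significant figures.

Δv_total ≈ 7248 m/s

r₁ = 85020 km = 8.502×10⁷ m.
r₂ = 2.075×10⁵ km = 2.075×10⁸ m.
Transfer ellipse a_t = (r₁ + r₂)/2 = 1.463×10⁸ m.
At r₁: circular v_c1 = √(μ/r₁) = 21120 m/s; transfer-perikrone v_p = √[μ(2/r₁ − 1/a_t)] = 25160 m/s.
Δv₁ = v_p − v_c1 = 4036 m/s.
At r₂: circular v_c2 = √(μ/r₂) = 13520 m/s; transfer-apokrone v_a = √[μ(2/r₂ − 1/a_t)] = 10310 m/s.
Δv₂ = v_c2 − v_a = 3212 m/s.
Total Δv = Δv₁ + Δv₂ = 7248 m/s.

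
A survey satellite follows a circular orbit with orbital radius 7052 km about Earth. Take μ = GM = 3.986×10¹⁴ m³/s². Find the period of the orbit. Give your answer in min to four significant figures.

T ≈ 98.23 min

r = 7052 km = 7.052×10⁶ m.
Kepler's third law: T = 2π√(r³/μ) = 2π√((7.052×10⁶)³ / 3.986×10¹⁴).
r³/μ = 8.798×10⁵ s², so T = 2π × 9.380×10² = 5.894×10³ s.
Converting: 5.894×10³ s ÷ 60.00 = 98.23 min.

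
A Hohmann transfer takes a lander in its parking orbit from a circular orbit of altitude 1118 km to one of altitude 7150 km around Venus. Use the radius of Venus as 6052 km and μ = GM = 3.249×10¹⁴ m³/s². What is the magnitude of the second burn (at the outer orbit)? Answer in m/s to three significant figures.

r₁ = 6052 + 1118 = 7170.0 km = 7.1700×10⁶ m.
r₂ = 6052 + 7150 = 13202 km = 1.3202×10⁷ m.
Transfer ellipse a_t = (r₁ + r₂)/2 = 1.019×10⁷ m.
At r₁: circular v_c1 = √(μ/r₁) = 6732 m/s; transfer-periapsis v_p = √[μ(2/r₁ − 1/a_t)] = 7664 m/s.
At r₂: circular v_c2 = √(μ/r₂) = 4961 m/s; transfer-apoapsis v_a = √[μ(2/r₂ − 1/a_t)] = 4162 m/s.
Δv₂ = v_c2 − v_a = 798.7 m/s.

Δv ≈ 799 m/s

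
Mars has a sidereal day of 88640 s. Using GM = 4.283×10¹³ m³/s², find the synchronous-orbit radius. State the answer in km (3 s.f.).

r_sync ≈ 20400 km

A synchronous orbit has period T, so by Kepler's third law a = (μT²/4π²)^(1/3).
μT²/4π² = 4.283×10¹³ × (8.864×10⁴)² / 39.48 = 8.524×10²¹ m³.
a = 2.043×10⁷ m = 20428 km.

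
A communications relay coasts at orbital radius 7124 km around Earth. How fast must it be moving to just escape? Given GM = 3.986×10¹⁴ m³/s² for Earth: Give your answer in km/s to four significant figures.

r = 7124 km = 7.124×10⁶ m.
Escape speed v_esc = √(2μ/r) = √(2 × 3.986×10¹⁴ / 7.124×10⁶) = √(1.119×10⁸) = 10580 m/s.
= 10.58 km/s.

v_esc ≈ 10.58 km/s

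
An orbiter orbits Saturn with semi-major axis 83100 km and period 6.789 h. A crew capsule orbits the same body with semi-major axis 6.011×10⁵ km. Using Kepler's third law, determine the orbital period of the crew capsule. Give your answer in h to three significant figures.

T₂ ≈ 132 h

Kepler's third law: T² ∝ a³, so T₂ = T₁ (a₂/a₁)^(3/2).
a₂/a₁ = 7.233, (a₂/a₁)^(3/2) = 19.45.
T₂ = 6.789 × 19.45 = 132.1 h.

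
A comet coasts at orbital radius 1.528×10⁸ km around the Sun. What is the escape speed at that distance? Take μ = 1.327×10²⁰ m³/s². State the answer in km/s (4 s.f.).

v_esc ≈ 41.68 km/s

r = 1.528×10⁸ km = 1.528×10¹¹ m.
Escape speed v_esc = √(2μ/r) = √(2 × 1.327×10²⁰ / 1.528×10¹¹) = √(1.737×10⁹) = 41680 m/s.
= 41.68 km/s.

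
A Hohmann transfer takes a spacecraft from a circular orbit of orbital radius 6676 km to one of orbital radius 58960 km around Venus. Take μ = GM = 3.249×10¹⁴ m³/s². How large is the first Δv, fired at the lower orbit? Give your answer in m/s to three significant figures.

r₁ = 6676 km = 6.676×10⁶ m.
r₂ = 58960 km = 5.896×10⁷ m.
Transfer ellipse a_t = (r₁ + r₂)/2 = 3.282×10⁷ m.
At r₁: circular v_c1 = √(μ/r₁) = 6976 m/s; transfer-periapsis v_p = √[μ(2/r₁ − 1/a_t)] = 9351 m/s.
Δv₁ = v_p − v_c1 = 2374 m/s.

Δv ≈ 2370 m/s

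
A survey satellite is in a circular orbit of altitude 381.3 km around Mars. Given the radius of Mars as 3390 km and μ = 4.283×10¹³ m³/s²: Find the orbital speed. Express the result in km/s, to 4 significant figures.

r = 3390 + 381.3 = 3771.3 km = 3.7713×10⁶ m.
For a circular orbit v = √(μ/r) = √(4.283×10¹³ / 3.771×10⁶) = √(1.136×10⁷) = 3370 m/s.
That is 3.370 km/s.

v ≈ 3.370 km/s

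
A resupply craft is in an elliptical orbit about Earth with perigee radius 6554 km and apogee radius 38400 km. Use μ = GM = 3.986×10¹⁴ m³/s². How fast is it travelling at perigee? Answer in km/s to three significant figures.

v ≈ 10.2 km/s

Semi-major axis a = (r_p + r_a)/2 = 22477 km = 2.248×10⁷ m.
Vis-viva: v² = μ(2/r − 1/a) = 3.986×10¹⁴ × (3.052×10⁻⁷ − 4.449×10⁻⁸) = 1.039×10⁸ m²/s².
v = 10190 m/s = 10.19 km/s.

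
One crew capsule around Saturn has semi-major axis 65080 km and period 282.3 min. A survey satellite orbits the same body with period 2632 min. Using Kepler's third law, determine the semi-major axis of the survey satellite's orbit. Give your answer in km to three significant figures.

Kepler's third law: a³ ∝ T², so a₂ = a₁ (T₂/T₁)^(2/3).
T₂/T₁ = 9.323, (T₂/T₁)^(2/3) = 4.430.
a₂ = 65080 × 4.430 = 2.883×10⁵ km.

a₂ ≈ 2.88×10⁵ km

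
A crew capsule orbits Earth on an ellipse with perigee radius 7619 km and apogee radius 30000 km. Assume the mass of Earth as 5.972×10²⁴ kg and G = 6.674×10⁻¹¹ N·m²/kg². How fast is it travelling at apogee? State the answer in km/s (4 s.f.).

v ≈ 2.320 km/s

μ = GM = 6.674×10⁻¹¹ × 5.972×10²⁴ = 3.986×10¹⁴ m³/s².
Semi-major axis a = (r_p + r_a)/2 = 18810 km = 1.881×10⁷ m.
Vis-viva: v² = μ(2/r − 1/a) = 3.986×10¹⁴ × (6.667×10⁻⁸ − 5.316×10⁻⁸) = 5.382×10⁶ m²/s².
v = 2320 m/s = 2.320 km/s.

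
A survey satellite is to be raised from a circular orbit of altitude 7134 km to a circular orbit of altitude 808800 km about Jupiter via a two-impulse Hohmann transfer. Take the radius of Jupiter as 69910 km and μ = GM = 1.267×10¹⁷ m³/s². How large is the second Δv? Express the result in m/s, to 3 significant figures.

r₁ = 69910 + 7134 = 77044 km = 7.7044×10⁷ m.
r₂ = 69910 + 808800 = 878710 km = 8.7871×10⁸ m.
Transfer ellipse a_t = (r₁ + r₂)/2 = 4.779×10⁸ m.
At r₁: circular v_c1 = √(μ/r₁) = 40550 m/s; transfer-perijove v_p = √[μ(2/r₁ − 1/a_t)] = 54990 m/s.
At r₂: circular v_c2 = √(μ/r₂) = 12010 m/s; transfer-apojove v_a = √[μ(2/r₂ − 1/a_t)] = 4821 m/s.
Δv₂ = v_c2 − v_a = 7186 m/s.

Δv ≈ 7190 m/s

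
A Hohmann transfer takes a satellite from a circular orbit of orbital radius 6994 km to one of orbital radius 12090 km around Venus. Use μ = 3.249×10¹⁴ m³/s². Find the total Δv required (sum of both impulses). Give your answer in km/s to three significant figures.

r₁ = 6994 km = 6.994×10⁶ m.
r₂ = 12090 km = 1.209×10⁷ m.
Transfer ellipse a_t = (r₁ + r₂)/2 = 9.542×10⁶ m.
At r₁: circular v_c1 = √(μ/r₁) = 6816 m/s; transfer-periapsis v_p = √[μ(2/r₁ − 1/a_t)] = 7672 m/s.
Δv₁ = v_p − v_c1 = 856.2 m/s.
At r₂: circular v_c2 = √(μ/r₂) = 5184 m/s; transfer-apoapsis v_a = √[μ(2/r₂ − 1/a_t)] = 4438 m/s.
Δv₂ = v_c2 − v_a = 745.8 m/s.
Total Δv = Δv₁ + Δv₂ = 1602 m/s = 1.602 km/s.

Δv_total ≈ 1.60 km/s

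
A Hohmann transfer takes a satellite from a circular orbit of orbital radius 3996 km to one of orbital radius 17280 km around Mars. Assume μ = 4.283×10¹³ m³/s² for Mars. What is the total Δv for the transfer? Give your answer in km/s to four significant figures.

r₁ = 3996 km = 3.996×10⁶ m.
r₂ = 17280 km = 1.728×10⁷ m.
Transfer ellipse a_t = (r₁ + r₂)/2 = 1.064×10⁷ m.
At r₁: circular v_c1 = √(μ/r₁) = 3274 m/s; transfer-periapsis v_p = √[μ(2/r₁ − 1/a_t)] = 4173 m/s.
Δv₁ = v_p − v_c1 = 898.7 m/s.
At r₂: circular v_c2 = √(μ/r₂) = 1574 m/s; transfer-apoapsis v_a = √[μ(2/r₂ − 1/a_t)] = 964.9 m/s.
Δv₂ = v_c2 − v_a = 609.4 m/s.
Total Δv = Δv₁ + Δv₂ = 1508 m/s = 1.508 km/s.

Δv_total ≈ 1.508 km/s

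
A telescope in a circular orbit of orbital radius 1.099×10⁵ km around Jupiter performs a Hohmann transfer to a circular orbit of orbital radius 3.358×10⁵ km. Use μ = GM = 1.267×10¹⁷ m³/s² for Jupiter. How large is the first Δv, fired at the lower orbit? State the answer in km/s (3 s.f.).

r₁ = 1.099×10⁵ km = 1.099×10⁸ m.
r₂ = 3.358×10⁵ km = 3.358×10⁸ m.
Transfer ellipse a_t = (r₁ + r₂)/2 = 2.228×10⁸ m.
At r₁: circular v_c1 = √(μ/r₁) = 33950 m/s; transfer-perijove v_p = √[μ(2/r₁ − 1/a_t)] = 41680 m/s.
Δv₁ = v_p − v_c1 = 7726 m/s.
= 7.726 km/s.

Δv ≈ 7.73 km/s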